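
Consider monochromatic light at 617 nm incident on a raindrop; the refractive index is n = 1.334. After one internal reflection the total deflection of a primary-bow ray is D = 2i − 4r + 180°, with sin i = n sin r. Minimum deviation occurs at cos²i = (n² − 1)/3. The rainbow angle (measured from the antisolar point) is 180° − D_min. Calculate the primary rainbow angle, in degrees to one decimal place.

cos²i = (1.77956 − 1)/3 = 0.25985; i = arccos(0.50976) = 59.352°.
sin r = sin 59.352°/1.334 = 0.64492; r = 40.159°.
D_min = 2·59.352° − 4·40.159° + 180° = 138.067°.
Rainbow angle = 180° − D_min = 41.933°.

41.9°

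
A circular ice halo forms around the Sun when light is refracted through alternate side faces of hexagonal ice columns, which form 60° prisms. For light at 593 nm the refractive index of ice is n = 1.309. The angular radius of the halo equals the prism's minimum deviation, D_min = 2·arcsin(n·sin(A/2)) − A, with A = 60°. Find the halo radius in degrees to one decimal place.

21.8°

n·sin(A/2) = 1.309 × sin 30° = 1.309 × 0.5000 = 0.6545.
D_min = 2·arcsin(0.6545) − 60° = 2 × 40.882° − 60° = 21.763°.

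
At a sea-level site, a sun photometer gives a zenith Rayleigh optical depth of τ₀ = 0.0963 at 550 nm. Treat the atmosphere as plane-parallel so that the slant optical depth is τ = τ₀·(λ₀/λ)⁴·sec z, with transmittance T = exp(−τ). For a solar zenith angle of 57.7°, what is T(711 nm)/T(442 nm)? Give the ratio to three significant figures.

1.44

Airmass: sec 57.7° = 1.8714.
τ(711 nm) = 0.0963 × (550/711)⁴ × 1.8714 = 0.0963 × 0.3581 × 1.8714 = 0.0645.
τ(442 nm) = 0.0963 × (550/442)⁴ × 1.8714 = 0.0963 × 2.3975 × 1.8714 = 0.4321.
T(711)/T(442) = exp(τ_B − τ_A) = exp(0.3675) = 1.4442.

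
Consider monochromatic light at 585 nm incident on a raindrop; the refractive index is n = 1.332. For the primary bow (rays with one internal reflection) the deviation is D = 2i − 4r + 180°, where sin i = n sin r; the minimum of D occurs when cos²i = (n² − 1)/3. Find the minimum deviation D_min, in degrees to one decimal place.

cos²i = (1.77422 − 1)/3 = 0.25807; i = arccos(0.50801) = 59.469°.
sin r = sin 59.469°/1.332 = 0.64666; r = 40.290°.
D_min = 2·59.469° − 4·40.290° + 180° = 137.776°.

137.8°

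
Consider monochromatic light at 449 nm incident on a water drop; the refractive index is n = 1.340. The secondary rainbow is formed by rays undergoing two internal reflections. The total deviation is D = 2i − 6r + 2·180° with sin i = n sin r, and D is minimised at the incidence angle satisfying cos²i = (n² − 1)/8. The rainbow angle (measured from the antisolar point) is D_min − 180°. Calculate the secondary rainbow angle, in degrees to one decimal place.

52.7°

cos²i = (1.79560 − 1)/8 = 0.09945; i = arccos(0.31536) = 71.618°.
sin r = sin 71.618°/1.340 = 0.70819; r = 45.088°.
D_min = 2·71.618° − 6·45.088° + 360° = 232.709°.
Rainbow angle = D_min − 180° = 52.709°.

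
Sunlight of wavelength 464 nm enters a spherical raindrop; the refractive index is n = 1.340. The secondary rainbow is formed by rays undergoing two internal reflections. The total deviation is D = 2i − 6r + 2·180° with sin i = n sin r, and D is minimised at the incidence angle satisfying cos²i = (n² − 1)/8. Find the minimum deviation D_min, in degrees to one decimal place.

cos²i = (1.79560 − 1)/8 = 0.09945; i = arccos(0.31536) = 71.618°.
sin r = sin 71.618°/1.340 = 0.70819; r = 45.088°.
D_min = 2·71.618° − 6·45.088° + 360° = 232.709°.

232.7°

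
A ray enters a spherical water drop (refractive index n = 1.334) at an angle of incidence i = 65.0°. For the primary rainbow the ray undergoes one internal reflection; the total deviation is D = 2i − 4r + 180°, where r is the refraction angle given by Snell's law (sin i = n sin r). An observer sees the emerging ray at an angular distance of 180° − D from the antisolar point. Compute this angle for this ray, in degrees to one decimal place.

41.2°

sin r = sin 65.0° / 1.334 = 0.9063/1.334 = 0.6794; r = 42.80°.
D = 2·65.0° − 4·42.80° + 180° = 130.00° − 171.18° + 180° = 138.82°.
Angle from antisolar point = 180° − D = 41.18°.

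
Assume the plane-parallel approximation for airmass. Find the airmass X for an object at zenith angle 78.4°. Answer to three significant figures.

4.97

X = sec z = 1/cos 78.4° = 1/0.2011 = 4.9732.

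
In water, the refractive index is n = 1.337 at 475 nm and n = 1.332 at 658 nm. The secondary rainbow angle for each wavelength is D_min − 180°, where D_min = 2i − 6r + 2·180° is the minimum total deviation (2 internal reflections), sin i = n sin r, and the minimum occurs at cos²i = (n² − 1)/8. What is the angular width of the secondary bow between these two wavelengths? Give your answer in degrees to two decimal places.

1.31°

At 475 nm (n = 1.337): cos²i = 0.09845 → i = 71.714°, r = 45.249°, D_min = 231.934°, rainbow angle = 51.934°.
At 658 nm (n = 1.332): cos²i = 0.09678 → i = 71.875°, r = 45.520°, D_min = 230.628°, rainbow angle = 50.628°.
Angular width = |51.934° − 50.628°| = 1.305°.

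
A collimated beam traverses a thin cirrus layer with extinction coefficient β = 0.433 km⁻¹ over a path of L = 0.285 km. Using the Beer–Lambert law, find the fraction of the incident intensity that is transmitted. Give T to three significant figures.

0.884

τ = β·L = 0.433 × 0.285 = 0.1234.
T = exp(−0.1234) = 0.8839.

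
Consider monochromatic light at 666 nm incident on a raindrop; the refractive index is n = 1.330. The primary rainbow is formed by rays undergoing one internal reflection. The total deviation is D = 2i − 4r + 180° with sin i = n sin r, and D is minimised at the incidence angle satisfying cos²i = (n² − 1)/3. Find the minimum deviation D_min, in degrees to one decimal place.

137.5°

cos²i = (1.76890 − 1)/3 = 0.25630; i = arccos(0.50626) = 59.585°.
sin r = sin 59.585°/1.330 = 0.64841; r = 40.422°.
D_min = 2·59.585° − 4·40.422° + 180° = 137.484°.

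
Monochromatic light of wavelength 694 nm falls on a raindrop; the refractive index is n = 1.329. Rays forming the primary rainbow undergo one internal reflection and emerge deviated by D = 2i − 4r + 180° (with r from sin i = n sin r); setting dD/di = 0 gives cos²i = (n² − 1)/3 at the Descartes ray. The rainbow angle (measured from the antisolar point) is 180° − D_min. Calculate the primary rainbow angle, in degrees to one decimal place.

42.7°

cos²i = (1.76624 − 1)/3 = 0.25541; i = arccos(0.50538) = 59.643°.
sin r = sin 59.643°/1.329 = 0.64928; r = 40.487°.
D_min = 2·59.643° − 4·40.487° + 180° = 137.337°.
Rainbow angle = 180° − D_min = 42.663°.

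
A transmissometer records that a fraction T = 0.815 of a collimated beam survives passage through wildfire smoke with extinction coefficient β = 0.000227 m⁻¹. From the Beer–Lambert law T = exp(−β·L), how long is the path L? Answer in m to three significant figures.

901 m

Beer–Lambert: T = exp(−βL) ⇒ L = −ln(T)/β = −ln(0.815)/0.000227 = 0.2046/0.000227 = 901.2 m.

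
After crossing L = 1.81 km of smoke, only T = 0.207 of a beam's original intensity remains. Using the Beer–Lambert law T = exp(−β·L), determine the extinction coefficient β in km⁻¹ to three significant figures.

0.870 km⁻¹

Beer–Lambert: T = exp(−βL) ⇒ β = −ln(T)/L = −ln(0.207)/1.81 = 1.5750/1.81 = 0.8702 km⁻¹.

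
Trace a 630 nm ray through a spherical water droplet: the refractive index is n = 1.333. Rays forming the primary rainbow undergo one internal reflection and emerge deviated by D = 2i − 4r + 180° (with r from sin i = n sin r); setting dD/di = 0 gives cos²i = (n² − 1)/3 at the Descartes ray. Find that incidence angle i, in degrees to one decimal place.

59.4°

cos²i = (1.333² − 1)/3 = (1.77689 − 1)/3 = 0.25896.
cos i = 0.50888, so i = 59.410°.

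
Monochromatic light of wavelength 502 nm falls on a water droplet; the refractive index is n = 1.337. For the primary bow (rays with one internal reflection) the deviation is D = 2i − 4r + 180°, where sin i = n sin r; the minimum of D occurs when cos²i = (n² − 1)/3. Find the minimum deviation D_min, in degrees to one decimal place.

138.5°

cos²i = (1.78757 − 1)/3 = 0.26252; i = arccos(0.51237) = 59.178°.
sin r = sin 59.178°/1.337 = 0.64231; r = 39.964°.
D_min = 2·59.178° − 4·39.964° + 180° = 138.500°.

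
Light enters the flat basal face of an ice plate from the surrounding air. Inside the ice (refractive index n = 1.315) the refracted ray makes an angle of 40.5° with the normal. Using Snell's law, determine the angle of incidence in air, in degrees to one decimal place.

Snell: sin θ_i = n · sin θ_r = 1.315 × sin 40.5° = 1.315 × 0.6494 = 0.8540.
θ_i = arcsin(0.8540) = 58.65°.

58.7°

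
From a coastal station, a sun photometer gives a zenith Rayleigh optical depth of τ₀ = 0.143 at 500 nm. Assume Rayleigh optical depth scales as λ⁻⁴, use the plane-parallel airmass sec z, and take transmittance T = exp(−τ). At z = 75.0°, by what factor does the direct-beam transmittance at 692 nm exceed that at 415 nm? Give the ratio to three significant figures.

Airmass: sec 75.0° = 3.8637.
τ(692 nm) = 0.143 × (500/692)⁴ × 3.8637 = 0.143 × 0.2726 × 3.8637 = 0.1506.
τ(415 nm) = 0.143 × (500/415)⁴ × 3.8637 = 0.143 × 2.1071 × 3.8637 = 1.1642.
T(692)/T(415) = exp(τ_B − τ_A) = exp(1.0136) = 2.7555.

2.76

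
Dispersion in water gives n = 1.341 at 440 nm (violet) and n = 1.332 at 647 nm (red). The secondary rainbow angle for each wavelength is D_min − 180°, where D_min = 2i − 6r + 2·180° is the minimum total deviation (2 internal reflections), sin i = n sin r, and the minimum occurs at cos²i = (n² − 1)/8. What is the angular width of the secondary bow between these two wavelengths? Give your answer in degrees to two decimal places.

At 440 nm (n = 1.341): cos²i = 0.09979 → i = 71.586°, r = 45.034°, D_min = 232.966°, rainbow angle = 52.966°.
At 647 nm (n = 1.332): cos²i = 0.09678 → i = 71.875°, r = 45.520°, D_min = 230.628°, rainbow angle = 50.628°.
Angular width = |52.966° − 50.628°| = 2.337°.

2.34°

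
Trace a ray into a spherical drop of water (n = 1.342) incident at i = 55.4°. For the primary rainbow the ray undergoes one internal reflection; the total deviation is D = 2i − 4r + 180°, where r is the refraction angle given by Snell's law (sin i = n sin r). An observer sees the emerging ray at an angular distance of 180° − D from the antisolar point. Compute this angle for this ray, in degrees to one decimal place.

sin r = sin 55.4° / 1.342 = 0.8231/1.342 = 0.6134; r = 37.83°.
D = 2·55.4° − 4·37.83° + 180° = 110.80° − 151.33° + 180° = 139.47°.
Angle from antisolar point = 180° − D = 40.53°.

40.5°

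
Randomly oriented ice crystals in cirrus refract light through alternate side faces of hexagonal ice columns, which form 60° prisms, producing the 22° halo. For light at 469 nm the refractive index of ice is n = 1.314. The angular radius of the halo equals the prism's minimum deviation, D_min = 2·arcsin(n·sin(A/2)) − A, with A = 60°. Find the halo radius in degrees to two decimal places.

n·sin(A/2) = 1.314 × sin 30° = 1.314 × 0.5000 = 0.6570.
D_min = 2·arcsin(0.6570) − 60° = 2 × 41.071° − 60° = 22.143°.

22.14°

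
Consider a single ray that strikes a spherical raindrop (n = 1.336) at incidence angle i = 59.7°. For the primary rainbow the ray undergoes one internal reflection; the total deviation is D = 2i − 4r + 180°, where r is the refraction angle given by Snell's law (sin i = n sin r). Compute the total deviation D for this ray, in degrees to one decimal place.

sin r = sin 59.7° / 1.336 = 0.8634/1.336 = 0.6463; r = 40.26°.
D = 2·59.7° − 4·40.26° + 180° = 119.40° − 161.04° + 180° = 138.36°.

138.4°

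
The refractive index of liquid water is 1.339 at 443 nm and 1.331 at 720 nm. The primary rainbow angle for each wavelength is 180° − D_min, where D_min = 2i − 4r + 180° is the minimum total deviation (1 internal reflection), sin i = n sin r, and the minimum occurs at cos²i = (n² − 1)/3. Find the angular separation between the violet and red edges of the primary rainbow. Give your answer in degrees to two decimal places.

At 443 nm (n = 1.339): cos²i = 0.26431 → i = 59.062°, r = 39.834°, D_min = 138.786°, rainbow angle = 41.214°.
At 720 nm (n = 1.331): cos²i = 0.25719 → i = 59.527°, r = 40.356°, D_min = 137.630°, rainbow angle = 42.370°.
Angular width = |41.214° − 42.370°| = 1.156°.

1.16°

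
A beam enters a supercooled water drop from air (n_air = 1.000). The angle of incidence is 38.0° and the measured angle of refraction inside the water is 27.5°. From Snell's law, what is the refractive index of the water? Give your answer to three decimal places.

n = sin θ_i / sin θ_r = sin 38.0° / sin 27.5° = 0.6157 / 0.4617 = 1.3333.

1.333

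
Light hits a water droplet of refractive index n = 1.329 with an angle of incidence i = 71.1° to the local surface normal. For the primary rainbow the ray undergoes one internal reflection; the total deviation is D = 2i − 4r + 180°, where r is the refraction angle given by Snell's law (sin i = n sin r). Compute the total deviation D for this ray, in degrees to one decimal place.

140.6°

sin r = sin 71.1° / 1.329 = 0.9461/1.329 = 0.7119; r = 45.39°.
D = 2·71.1° − 4·45.39° + 180° = 142.20° − 181.55° + 180° = 140.65°.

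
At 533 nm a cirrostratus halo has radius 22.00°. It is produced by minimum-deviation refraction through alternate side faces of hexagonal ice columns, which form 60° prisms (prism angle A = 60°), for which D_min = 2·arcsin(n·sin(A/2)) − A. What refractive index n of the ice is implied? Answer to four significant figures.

1.312

Rearranging: n = sin((D_min + A)/2) / sin(A/2).
(D_min + A)/2 = (22.00° + 60°)/2 = 41.000°.
n = sin 41.000° / sin 30° = 0.6561 / 0.5000 = 1.3121.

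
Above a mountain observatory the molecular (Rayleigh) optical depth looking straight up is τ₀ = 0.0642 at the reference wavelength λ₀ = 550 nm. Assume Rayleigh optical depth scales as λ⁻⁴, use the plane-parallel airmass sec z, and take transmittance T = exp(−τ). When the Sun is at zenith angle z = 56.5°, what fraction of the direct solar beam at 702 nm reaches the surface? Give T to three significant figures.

sec 56.5° = 1.8118.
τ = 0.0642 × (550/702)⁴ × 1.8118 = 0.0642 × 0.3768 × 1.8118 = 0.0438.
T = exp(−0.0438) = 0.9571.

0.957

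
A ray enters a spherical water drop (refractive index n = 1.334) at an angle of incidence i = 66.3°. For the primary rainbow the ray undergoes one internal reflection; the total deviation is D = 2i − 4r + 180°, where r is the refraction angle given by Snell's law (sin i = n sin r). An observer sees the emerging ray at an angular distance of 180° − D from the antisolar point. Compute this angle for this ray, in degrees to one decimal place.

40.8°

sin r = sin 66.3° / 1.334 = 0.9157/1.334 = 0.6864; r = 43.35°.
D = 2·66.3° − 4·43.35° + 180° = 132.60° − 173.38° + 180° = 139.22°.
Angle from antisolar point = 180° − D = 40.78°.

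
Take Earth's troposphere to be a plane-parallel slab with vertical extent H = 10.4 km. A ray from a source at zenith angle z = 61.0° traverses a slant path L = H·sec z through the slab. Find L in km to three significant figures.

21.5 km

sec z = 1/cos 61.0° = 2.0627.
L = 10.4 × 2.0627 = 21.452 km.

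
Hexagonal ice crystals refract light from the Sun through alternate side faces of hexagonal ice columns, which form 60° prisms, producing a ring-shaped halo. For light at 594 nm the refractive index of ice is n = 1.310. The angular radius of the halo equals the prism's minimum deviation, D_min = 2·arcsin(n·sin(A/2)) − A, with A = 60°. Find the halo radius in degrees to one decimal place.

n·sin(A/2) = 1.310 × sin 30° = 1.310 × 0.5000 = 0.6550.
D_min = 2·arcsin(0.6550) − 60° = 2 × 40.920° − 60° = 21.839°.

21.8°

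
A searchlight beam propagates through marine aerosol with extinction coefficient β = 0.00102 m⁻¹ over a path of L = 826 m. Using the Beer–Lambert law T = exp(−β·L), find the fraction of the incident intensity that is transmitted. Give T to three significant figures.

τ = β·L = 0.00102 × 826 = 0.8425.
T = exp(−0.8425) = 0.4306.

0.431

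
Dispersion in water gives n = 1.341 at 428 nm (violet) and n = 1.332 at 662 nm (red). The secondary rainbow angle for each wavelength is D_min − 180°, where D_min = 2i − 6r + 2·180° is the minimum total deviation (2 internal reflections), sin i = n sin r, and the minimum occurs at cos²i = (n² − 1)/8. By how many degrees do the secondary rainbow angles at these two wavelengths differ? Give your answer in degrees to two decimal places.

2.34°

At 428 nm (n = 1.341): cos²i = 0.09979 → i = 71.586°, r = 45.034°, D_min = 232.966°, rainbow angle = 52.966°.
At 662 nm (n = 1.332): cos²i = 0.09678 → i = 71.875°, r = 45.520°, D_min = 230.628°, rainbow angle = 50.628°.
Angular width = |52.966° − 50.628°| = 2.337°.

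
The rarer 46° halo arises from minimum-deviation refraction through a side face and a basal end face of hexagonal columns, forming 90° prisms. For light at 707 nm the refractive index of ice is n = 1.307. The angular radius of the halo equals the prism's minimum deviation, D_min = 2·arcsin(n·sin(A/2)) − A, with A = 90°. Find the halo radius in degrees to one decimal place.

45.1°

n·sin(A/2) = 1.307 × sin 45° = 1.307 × 0.7071 = 0.9242.
D_min = 2·arcsin(0.9242) − 90° = 2 × 67.546° − 90° = 45.093°.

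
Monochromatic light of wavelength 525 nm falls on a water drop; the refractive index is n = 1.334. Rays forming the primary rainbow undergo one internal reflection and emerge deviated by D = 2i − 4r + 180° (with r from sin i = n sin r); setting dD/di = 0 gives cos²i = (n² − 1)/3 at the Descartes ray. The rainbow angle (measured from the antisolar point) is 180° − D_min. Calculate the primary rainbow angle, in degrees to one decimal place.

41.9°

cos²i = (1.77956 − 1)/3 = 0.25985; i = arccos(0.50976) = 59.352°.
sin r = sin 59.352°/1.334 = 0.64492; r = 40.159°.
D_min = 2·59.352° − 4·40.159° + 180° = 138.067°.
Rainbow angle = 180° − D_min = 41.933°.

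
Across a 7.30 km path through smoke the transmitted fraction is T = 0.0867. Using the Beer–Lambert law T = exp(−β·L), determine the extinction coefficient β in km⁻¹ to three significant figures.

0.335 km⁻¹

Beer–Lambert: T = exp(−βL) ⇒ β = −ln(T)/L = −ln(0.0867)/7.30 = 2.4453/7.30 = 0.335 km⁻¹.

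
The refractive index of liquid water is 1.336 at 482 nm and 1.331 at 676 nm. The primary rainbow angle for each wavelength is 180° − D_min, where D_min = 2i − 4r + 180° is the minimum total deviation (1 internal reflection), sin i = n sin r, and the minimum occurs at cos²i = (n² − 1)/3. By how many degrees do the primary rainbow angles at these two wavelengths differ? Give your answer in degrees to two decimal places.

0.73°

At 482 nm (n = 1.336): cos²i = 0.26163 → i = 59.236°, r = 40.029°, D_min = 138.356°, rainbow angle = 41.644°.
At 676 nm (n = 1.331): cos²i = 0.25719 → i = 59.527°, r = 40.356°, D_min = 137.630°, rainbow angle = 42.370°.
Angular width = |41.644° − 42.370°| = 0.726°.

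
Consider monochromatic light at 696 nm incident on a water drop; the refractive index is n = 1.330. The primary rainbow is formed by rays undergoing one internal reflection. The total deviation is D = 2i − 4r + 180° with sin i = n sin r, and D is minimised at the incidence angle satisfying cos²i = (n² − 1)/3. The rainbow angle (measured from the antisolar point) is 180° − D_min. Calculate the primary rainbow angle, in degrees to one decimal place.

42.5°

cos²i = (1.76890 − 1)/3 = 0.25630; i = arccos(0.50626) = 59.585°.
sin r = sin 59.585°/1.330 = 0.64841; r = 40.422°.
D_min = 2·59.585° − 4·40.422° + 180° = 137.484°.
Rainbow angle = 180° − D_min = 42.516°.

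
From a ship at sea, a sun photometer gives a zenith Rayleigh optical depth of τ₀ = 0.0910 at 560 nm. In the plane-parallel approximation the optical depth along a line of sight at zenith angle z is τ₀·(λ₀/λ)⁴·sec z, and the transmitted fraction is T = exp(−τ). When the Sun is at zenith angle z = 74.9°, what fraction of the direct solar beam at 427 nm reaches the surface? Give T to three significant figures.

sec 74.9° = 3.8387.
τ = 0.0910 × (560/427)⁴ × 3.8387 = 0.0910 × 2.9583 × 3.8387 = 1.0334.
T = exp(−1.0334) = 0.3558.

0.356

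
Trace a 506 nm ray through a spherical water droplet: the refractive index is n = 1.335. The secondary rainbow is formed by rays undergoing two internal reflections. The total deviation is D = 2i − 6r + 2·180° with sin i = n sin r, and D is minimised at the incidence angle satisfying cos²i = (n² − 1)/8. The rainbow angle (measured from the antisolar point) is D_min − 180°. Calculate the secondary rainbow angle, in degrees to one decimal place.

cos²i = (1.78222 − 1)/8 = 0.09778; i = arccos(0.31269) = 71.778°.
sin r = sin 71.778°/1.335 = 0.71150; r = 45.357°.
D_min = 2·71.778° − 6·45.357° + 360° = 231.414°.
Rainbow angle = D_min − 180° = 51.414°.

51.4°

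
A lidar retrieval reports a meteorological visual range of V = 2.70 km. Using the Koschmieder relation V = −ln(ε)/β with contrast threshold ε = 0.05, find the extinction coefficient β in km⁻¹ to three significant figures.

1.11 km⁻¹

β = −ln(0.05) / V = 2.996 / 2.70 = 1.1095 km⁻¹.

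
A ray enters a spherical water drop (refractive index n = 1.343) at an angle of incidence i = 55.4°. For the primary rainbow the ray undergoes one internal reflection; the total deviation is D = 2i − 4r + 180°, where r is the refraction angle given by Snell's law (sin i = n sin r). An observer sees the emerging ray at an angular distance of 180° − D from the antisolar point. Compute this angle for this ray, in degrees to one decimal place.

sin r = sin 55.4° / 1.343 = 0.8231/1.343 = 0.6129; r = 37.80°.
D = 2·55.4° − 4·37.80° + 180° = 110.80° − 151.20° + 180° = 139.60°.
Angle from antisolar point = 180° − D = 40.40°.

40.4°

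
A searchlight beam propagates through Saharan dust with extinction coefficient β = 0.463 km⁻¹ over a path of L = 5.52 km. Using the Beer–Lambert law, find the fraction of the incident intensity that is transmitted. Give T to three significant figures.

0.0776

τ = β·L = 0.463 × 5.52 = 2.5558.
T = exp(−2.5558) = 0.0776.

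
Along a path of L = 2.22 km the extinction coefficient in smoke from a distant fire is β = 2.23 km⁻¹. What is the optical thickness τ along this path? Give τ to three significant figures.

4.95

τ = β·L = 2.23 × 2.22 = 4.9506.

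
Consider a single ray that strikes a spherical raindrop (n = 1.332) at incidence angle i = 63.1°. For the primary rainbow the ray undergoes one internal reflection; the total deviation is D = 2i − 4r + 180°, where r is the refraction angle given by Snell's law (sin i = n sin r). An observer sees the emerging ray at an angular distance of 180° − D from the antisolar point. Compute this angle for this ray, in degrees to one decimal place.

41.9°

sin r = sin 63.1° / 1.332 = 0.8918/1.332 = 0.6695; r = 42.03°.
D = 2·63.1° − 4·42.03° + 180° = 126.20° − 168.12° + 180° = 138.08°.
Angle from antisolar point = 180° − D = 41.92°.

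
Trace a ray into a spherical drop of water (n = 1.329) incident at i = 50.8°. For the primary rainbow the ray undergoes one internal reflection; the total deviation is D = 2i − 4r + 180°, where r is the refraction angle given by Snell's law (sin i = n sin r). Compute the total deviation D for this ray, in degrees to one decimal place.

138.9°

sin r = sin 50.8° / 1.329 = 0.7749/1.329 = 0.5831; r = 35.67°.
D = 2·50.8° − 4·35.67° + 180° = 101.60° − 142.68° + 180° = 138.92°.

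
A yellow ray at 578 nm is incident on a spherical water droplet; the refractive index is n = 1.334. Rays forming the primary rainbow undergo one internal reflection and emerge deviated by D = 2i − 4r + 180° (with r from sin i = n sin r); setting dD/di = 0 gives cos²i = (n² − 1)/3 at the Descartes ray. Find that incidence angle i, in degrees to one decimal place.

59.4°

cos²i = (1.334² − 1)/3 = (1.77956 − 1)/3 = 0.25985.
cos i = 0.50976, so i = 59.352°.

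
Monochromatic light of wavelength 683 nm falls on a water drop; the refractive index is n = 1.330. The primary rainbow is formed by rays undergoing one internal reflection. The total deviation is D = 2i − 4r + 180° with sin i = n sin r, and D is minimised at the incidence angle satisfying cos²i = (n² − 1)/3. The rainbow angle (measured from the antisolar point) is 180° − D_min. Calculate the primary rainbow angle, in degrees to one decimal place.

42.5°

cos²i = (1.76890 − 1)/3 = 0.25630; i = arccos(0.50626) = 59.585°.
sin r = sin 59.585°/1.330 = 0.64841; r = 40.422°.
D_min = 2·59.585° − 4·40.422° + 180° = 137.484°.
Rainbow angle = 180° − D_min = 42.516°.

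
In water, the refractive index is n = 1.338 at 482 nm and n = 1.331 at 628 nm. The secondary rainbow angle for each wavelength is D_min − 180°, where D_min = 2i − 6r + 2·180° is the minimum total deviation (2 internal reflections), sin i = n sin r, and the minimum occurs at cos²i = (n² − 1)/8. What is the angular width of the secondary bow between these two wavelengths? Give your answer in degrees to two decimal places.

1.83°

At 482 nm (n = 1.338): cos²i = 0.09878 → i = 71.682°, r = 45.195°, D_min = 232.193°, rainbow angle = 52.193°.
At 628 nm (n = 1.331): cos²i = 0.09645 → i = 71.907°, r = 45.575°, D_min = 230.365°, rainbow angle = 50.365°.
Angular width = |52.193° − 50.365°| = 1.828°.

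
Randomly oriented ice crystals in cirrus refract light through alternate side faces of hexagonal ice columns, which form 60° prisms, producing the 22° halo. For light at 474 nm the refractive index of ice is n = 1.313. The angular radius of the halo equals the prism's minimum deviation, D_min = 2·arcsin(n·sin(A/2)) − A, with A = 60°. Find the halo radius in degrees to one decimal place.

22.1°

n·sin(A/2) = 1.313 × sin 30° = 1.313 × 0.5000 = 0.6565.
D_min = 2·arcsin(0.6565) − 60° = 2 × 41.033° − 60° = 22.067°.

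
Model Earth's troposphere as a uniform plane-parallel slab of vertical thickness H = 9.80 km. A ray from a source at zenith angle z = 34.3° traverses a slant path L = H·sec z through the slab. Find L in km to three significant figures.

sec z = 1/cos 34.3° = 1.2105.
L = 9.80 × 1.2105 = 11.863 km.

11.9 km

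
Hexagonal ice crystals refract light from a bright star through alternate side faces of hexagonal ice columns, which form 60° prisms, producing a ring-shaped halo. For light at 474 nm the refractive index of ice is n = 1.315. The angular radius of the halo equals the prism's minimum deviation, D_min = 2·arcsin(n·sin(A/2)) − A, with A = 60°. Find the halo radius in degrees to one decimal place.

n·sin(A/2) = 1.315 × sin 30° = 1.315 × 0.5000 = 0.6575.
D_min = 2·arcsin(0.6575) − 60° = 2 × 41.109° − 60° = 22.219°.

22.2°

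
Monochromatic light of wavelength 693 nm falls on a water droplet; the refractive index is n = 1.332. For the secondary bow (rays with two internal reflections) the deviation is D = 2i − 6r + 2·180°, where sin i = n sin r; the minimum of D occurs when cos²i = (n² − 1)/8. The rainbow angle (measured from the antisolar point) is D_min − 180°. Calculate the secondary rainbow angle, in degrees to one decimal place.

cos²i = (1.77422 − 1)/8 = 0.09678; i = arccos(0.31109) = 71.875°.
sin r = sin 71.875°/1.332 = 0.71350; r = 45.520°.
D_min = 2·71.875° − 6·45.520° + 360° = 230.628°.
Rainbow angle = D_min − 180° = 50.628°.

50.6°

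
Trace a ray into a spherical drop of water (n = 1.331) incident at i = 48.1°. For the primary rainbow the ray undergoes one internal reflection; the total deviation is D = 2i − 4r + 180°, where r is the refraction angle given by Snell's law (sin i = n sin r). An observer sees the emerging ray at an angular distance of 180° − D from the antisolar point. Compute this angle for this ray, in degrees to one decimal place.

sin r = sin 48.1° / 1.331 = 0.7443/1.331 = 0.5592; r = 34.00°.
D = 2·48.1° − 4·34.00° + 180° = 96.20° − 136.01° + 180° = 140.19°.
Angle from antisolar point = 180° − D = 39.81°.

39.8°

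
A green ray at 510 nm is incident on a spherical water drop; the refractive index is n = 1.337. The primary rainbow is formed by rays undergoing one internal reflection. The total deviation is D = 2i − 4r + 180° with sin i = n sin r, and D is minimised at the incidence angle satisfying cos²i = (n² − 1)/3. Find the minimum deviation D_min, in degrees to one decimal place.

138.5°

cos²i = (1.78757 − 1)/3 = 0.26252; i = arccos(0.51237) = 59.178°.
sin r = sin 59.178°/1.337 = 0.64231; r = 39.964°.
D_min = 2·59.178° − 4·39.964° + 180° = 138.500°.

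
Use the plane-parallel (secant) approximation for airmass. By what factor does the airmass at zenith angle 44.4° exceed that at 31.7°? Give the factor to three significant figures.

1.19

X(44.4°)/X(31.7°) = sec 44.4° / sec 31.7° = cos 31.7° / cos 44.4° = 0.8508/0.7145 = 1.1908.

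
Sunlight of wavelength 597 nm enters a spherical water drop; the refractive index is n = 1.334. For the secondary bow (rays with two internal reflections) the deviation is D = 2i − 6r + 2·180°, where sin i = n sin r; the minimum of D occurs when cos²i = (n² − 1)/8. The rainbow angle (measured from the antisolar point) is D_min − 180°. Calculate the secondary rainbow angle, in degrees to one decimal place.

cos²i = (1.77956 − 1)/8 = 0.09744; i = arccos(0.31216) = 71.810°.
sin r = sin 71.810°/1.334 = 0.71217; r = 45.411°.
D_min = 2·71.810° − 6·45.411° + 360° = 231.153°.
Rainbow angle = D_min − 180° = 51.153°.

51.2°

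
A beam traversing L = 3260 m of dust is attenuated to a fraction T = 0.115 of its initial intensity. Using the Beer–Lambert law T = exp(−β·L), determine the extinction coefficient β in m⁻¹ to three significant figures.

0.000663 m⁻¹

Beer–Lambert: T = exp(−βL) ⇒ β = −ln(T)/L = −ln(0.115)/3260 = 2.1628/3260 = 0.0006634 m⁻¹.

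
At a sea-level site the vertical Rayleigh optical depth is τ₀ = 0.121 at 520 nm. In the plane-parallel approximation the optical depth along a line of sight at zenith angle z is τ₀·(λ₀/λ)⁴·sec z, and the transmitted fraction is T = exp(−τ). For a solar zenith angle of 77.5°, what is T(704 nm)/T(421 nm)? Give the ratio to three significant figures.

Airmass: sec 77.5° = 4.6202.
τ(704 nm) = 0.121 × (520/704)⁴ × 4.6202 = 0.121 × 0.2977 × 4.6202 = 0.1664.
τ(421 nm) = 0.121 × (520/421)⁴ × 4.6202 = 0.121 × 2.3275 × 4.6202 = 1.3012.
T(704)/T(421) = exp(τ_B − τ_A) = exp(1.1348) = 3.1104.

3.11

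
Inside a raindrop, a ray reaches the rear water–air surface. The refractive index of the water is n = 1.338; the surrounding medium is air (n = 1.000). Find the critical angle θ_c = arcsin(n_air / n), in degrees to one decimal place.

48.4°

sin θ_c = n_air / n = 1.000 / 1.338 = 0.7474.
θ_c = arcsin(0.7474) = 48.36°.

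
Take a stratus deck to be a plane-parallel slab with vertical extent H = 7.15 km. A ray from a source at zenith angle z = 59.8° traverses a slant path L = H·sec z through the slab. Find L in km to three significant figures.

sec z = 1/cos 59.8° = 1.9880.
L = 7.15 × 1.9880 = 14.214 km.

14.2 km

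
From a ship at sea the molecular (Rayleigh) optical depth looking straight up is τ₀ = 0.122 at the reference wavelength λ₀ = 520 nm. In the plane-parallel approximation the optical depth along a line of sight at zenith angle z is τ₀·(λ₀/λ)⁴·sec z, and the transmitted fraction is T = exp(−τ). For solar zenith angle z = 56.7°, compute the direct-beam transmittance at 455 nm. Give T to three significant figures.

0.684

sec 56.7° = 1.8214.
τ = 0.122 × (520/455)⁴ × 1.8214 = 0.122 × 1.7060 × 1.8214 = 0.3791.
T = exp(−0.3791) = 0.6845.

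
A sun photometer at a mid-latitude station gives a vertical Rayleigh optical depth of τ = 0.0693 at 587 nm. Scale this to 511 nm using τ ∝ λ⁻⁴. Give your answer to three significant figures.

τ(511 nm) = τ(587 nm) × (587/511)⁴ = 0.0693 × (1.1487)⁴ = 0.0693 × 1.7413 = 0.1207.

0.121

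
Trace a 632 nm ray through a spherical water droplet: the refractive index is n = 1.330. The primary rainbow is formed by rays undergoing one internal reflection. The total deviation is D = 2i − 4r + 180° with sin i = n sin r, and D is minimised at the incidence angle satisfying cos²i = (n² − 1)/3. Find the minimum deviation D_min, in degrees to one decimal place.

137.5°

cos²i = (1.76890 − 1)/3 = 0.25630; i = arccos(0.50626) = 59.585°.
sin r = sin 59.585°/1.330 = 0.64841; r = 40.422°.
D_min = 2·59.585° − 4·40.422° + 180° = 137.484°.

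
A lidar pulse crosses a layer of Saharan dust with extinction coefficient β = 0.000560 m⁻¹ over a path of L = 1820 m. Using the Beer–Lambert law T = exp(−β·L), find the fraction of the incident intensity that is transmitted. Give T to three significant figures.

τ = β·L = 0.000560 × 1820 = 1.0192.
T = exp(−1.0192) = 0.3609.

0.361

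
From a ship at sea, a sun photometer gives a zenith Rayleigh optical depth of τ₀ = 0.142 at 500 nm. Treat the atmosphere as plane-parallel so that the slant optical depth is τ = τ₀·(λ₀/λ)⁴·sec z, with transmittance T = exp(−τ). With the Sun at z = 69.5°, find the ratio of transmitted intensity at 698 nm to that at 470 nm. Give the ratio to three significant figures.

Airmass: sec 69.5° = 2.8555.
τ(698 nm) = 0.142 × (500/698)⁴ × 2.8555 = 0.142 × 0.2633 × 2.8555 = 0.1068.
τ(470 nm) = 0.142 × (500/470)⁴ × 2.8555 = 0.142 × 1.2808 × 2.8555 = 0.5193.
T(698)/T(470) = exp(τ_B − τ_A) = exp(0.4126) = 1.5107.

1.51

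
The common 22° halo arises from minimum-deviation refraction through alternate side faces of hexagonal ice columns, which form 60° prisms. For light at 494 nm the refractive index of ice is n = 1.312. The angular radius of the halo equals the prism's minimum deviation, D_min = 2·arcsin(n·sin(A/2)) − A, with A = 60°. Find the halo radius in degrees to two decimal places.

21.99°

n·sin(A/2) = 1.312 × sin 30° = 1.312 × 0.5000 = 0.6560.
D_min = 2·arcsin(0.6560) − 60° = 2 × 40.996° − 60° = 21.991°.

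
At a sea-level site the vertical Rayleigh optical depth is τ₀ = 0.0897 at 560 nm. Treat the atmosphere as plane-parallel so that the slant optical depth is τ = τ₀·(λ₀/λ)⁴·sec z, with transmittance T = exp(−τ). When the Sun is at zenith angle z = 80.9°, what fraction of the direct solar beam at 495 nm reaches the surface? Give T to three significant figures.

0.395

sec 80.9° = 6.3228.
τ = 0.0897 × (560/495)⁴ × 6.3228 = 0.0897 × 1.6381 × 6.3228 = 0.9290.
T = exp(−0.9290) = 0.3949.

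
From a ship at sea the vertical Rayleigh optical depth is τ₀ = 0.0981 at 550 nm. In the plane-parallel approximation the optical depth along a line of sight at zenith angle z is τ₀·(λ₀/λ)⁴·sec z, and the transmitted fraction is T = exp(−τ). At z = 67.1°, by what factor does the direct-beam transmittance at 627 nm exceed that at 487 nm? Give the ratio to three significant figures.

Airmass: sec 67.1° = 2.5699.
τ(627 nm) = 0.0981 × (550/627)⁴ × 2.5699 = 0.0981 × 0.5921 × 2.5699 = 0.1493.
τ(487 nm) = 0.0981 × (550/487)⁴ × 2.5699 = 0.0981 × 1.6268 × 2.5699 = 0.4101.
T(627)/T(487) = exp(τ_B − τ_A) = exp(0.2609) = 1.2980.

1.30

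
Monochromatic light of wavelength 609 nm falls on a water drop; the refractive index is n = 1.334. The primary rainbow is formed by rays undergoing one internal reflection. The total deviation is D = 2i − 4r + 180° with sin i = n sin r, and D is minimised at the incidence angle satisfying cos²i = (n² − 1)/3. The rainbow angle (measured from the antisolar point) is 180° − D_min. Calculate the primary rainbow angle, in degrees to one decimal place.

41.9°

cos²i = (1.77956 − 1)/3 = 0.25985; i = arccos(0.50976) = 59.352°.
sin r = sin 59.352°/1.334 = 0.64492; r = 40.159°.
D_min = 2·59.352° − 4·40.159° + 180° = 138.067°.
Rainbow angle = 180° − D_min = 41.933°.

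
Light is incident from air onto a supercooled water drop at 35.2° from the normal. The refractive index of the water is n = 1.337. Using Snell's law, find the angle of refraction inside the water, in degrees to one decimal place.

25.5°

Snell: sin θ_r = sin θ_i / n = sin 35.2° / 1.337 = 0.5764 / 1.337 = 0.4311.
θ_r = arcsin(0.4311) = 25.54°.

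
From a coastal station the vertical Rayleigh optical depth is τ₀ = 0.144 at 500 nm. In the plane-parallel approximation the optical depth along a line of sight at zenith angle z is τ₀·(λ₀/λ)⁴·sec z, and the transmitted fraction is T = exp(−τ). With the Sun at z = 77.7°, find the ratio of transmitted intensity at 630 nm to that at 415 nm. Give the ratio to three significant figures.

3.18

Airmass: sec 77.7° = 4.6942.
τ(630 nm) = 0.144 × (500/630)⁴ × 4.6942 = 0.144 × 0.3968 × 4.6942 = 0.2682.
τ(415 nm) = 0.144 × (500/415)⁴ × 4.6942 = 0.144 × 2.1071 × 4.6942 = 1.4243.
T(630)/T(415) = exp(τ_B − τ_A) = exp(1.1561) = 3.1776.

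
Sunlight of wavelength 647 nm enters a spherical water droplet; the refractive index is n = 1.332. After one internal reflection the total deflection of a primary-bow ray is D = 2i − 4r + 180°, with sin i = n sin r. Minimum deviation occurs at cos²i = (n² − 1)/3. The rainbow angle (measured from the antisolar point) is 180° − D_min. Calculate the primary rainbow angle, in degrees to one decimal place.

cos²i = (1.77422 − 1)/3 = 0.25807; i = arccos(0.50801) = 59.469°.
sin r = sin 59.469°/1.332 = 0.64666; r = 40.290°.
D_min = 2·59.469° − 4·40.290° + 180° = 137.776°.
Rainbow angle = 180° − D_min = 42.224°.

42.2°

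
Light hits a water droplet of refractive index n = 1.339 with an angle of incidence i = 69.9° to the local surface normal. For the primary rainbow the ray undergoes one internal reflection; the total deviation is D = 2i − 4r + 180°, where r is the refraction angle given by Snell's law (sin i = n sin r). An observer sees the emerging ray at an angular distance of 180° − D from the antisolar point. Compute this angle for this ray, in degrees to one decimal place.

sin r = sin 69.9° / 1.339 = 0.9391/1.339 = 0.7013; r = 44.53°.
D = 2·69.9° − 4·44.53° + 180° = 139.80° − 178.14° + 180° = 141.66°.
Angle from antisolar point = 180° − D = 38.34°.

38.3°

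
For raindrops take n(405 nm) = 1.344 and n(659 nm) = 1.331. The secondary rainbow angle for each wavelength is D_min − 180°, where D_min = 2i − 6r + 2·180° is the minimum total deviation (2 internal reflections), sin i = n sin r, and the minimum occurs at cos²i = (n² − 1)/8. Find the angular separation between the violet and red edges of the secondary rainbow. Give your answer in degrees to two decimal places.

At 405 nm (n = 1.344): cos²i = 0.10079 → i = 71.490°, r = 44.874°, D_min = 233.733°, rainbow angle = 53.733°.
At 659 nm (n = 1.331): cos²i = 0.09645 → i = 71.907°, r = 45.575°, D_min = 230.365°, rainbow angle = 50.365°.
Angular width = |53.733° − 50.365°| = 3.368°.

3.37°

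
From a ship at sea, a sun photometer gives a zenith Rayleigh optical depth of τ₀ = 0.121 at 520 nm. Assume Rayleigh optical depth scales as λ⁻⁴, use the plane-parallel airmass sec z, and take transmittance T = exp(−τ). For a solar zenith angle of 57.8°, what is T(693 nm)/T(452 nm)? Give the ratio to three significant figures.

Airmass: sec 57.8° = 1.8766.
τ(693 nm) = 0.121 × (520/693)⁴ × 1.8766 = 0.121 × 0.3170 × 1.8766 = 0.0720.
τ(452 nm) = 0.121 × (520/452)⁴ × 1.8766 = 0.121 × 1.7517 × 1.8766 = 0.3978.
T(693)/T(452) = exp(τ_B − τ_A) = exp(0.3258) = 1.3851.

1.39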